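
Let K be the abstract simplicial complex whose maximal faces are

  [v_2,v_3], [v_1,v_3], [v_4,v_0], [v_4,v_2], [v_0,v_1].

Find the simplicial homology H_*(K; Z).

Fix the vertex order v_0 < v_1 < v_2 < v_3 < v_4 and write every simplex with vertices in increasing order. Then dim K = 1 and the simplices of K are:

  0-simplices (5): [v_0], [v_1], [v_2], [v_3], [v_4]
  1-simplices (5): [v_0,v_1], [v_0,v_4], [v_1,v_3], [v_2,v_3], [v_2,v_4]

giving chain groups C_0 ≅ Z^5, C_1 ≅ Z^5.

Boundary ∂_1: C_1 → C_0 maps an edge to its endpoints' difference, ∂[p,q] = q − p. For instance
  ∂[v_2,v_4] = [v_4] − [v_2].
This gives a 5×5 integer matrix of rank 4; reducing to Smith normal form yields diagonal entries (1,1,1,1).

Now H_k = ker ∂_k / im ∂_{k+1}, so:

  H_0: rank C_0 − rank ∂_1 = 5 − 4 = 1, and the invariant factors of ∂_1 are all 1, so H_0 ≅ Z.
  H_1: rank ker ∂_1 − rank ∂_2 = (5 − 4) − 0 = 1, and there is no ∂_2, so H_1 ≅ Z.

As a check, the Euler characteristic is 5 − 5 = 0, which agrees with 1 − 1 = 0.

H_0 = Z,  H_1 = Z.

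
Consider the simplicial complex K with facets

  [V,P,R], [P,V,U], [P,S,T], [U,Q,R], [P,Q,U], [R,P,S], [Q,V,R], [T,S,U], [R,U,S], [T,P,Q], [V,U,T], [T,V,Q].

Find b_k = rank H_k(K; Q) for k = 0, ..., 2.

We work with the vertex ordering P < Q < R < S < T < U < V. The simplices of K, each written with vertices in increasing order, are:

  0-simplices (7): P, Q, R, S, T, U, V
  1-simplices (18): PQ, PR, PS, PT, PU, PV, QR, QT, QU, QV, RS, RU, RV, ST, SU, TU, TV, UV
  2-simplices (12): PQT, PQU, PRS, PRV, PST, PUV, QRU, QRV, QTV, RSU, STU, TUV

so the chain groups are C_0 ≅ Z^7, C_1 ≅ Z^18, C_2 ≅ Z^12.

∂_1: C_1 → C_0 sends each edge [p,q] (with p < q) to q − p. For instance
  ∂UV = V − U.
As a 7×18 matrix over Z this has rank 6, with invariant factors (1,1,1,1,1,1).

∂_2: C_2 → C_1 sends each 2-simplex [p,q,r] to [q,r] − [p,r] + [p,q]. For instance
  ∂RSU = SU − RU + RS,
  ∂PQU = QU − PU + PQ.
This gives a 18×12 integer matrix of rank 12; reducing to Smith normal form yields diagonal entries (1,1,1,1,1,1,1,1,1,1,1,2).

From H_k ≅ ker(∂_k) / im(∂_{k+1}) we obtain:

  H_0: rank C_0 − rank ∂_1 = 7 − 6 = 1, and the invariant factors of ∂_1 are all 1, so H_0 ≅ Z.
  H_1: rank ker ∂_1 − rank ∂_2 = (18 − 6) − 12 = 0, and ∂_2 has invariant factor 2 > 1, so H_1 ≅ Z/2.
  H_2: rank ker ∂_2 − rank ∂_3 = (12 − 12) − 0 = 0, and there is no ∂_3, so H_2 ≅ 0.

As a check, the Euler characteristic is 7 − 18 + 12 = 1, which agrees with 1 − 0 + 0 = 1.

Hence the Betti numbers are b_0 = 1, b_1 = 0, b_2 = 0.

b_0 = 1, b_1 = 0, b_2 = 0.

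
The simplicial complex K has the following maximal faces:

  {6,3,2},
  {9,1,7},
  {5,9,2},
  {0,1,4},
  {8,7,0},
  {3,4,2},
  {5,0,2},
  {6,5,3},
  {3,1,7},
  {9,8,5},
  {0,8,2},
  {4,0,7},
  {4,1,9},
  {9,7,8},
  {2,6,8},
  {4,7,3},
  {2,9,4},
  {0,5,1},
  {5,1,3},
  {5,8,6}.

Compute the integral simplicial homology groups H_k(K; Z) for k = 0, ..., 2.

H_0 = Z,  H_1 = Z ⊕ Z/2Z,  H_2 = 0.

Order the vertices as 0 < 1 < 2 < 3 < 4 < 5 < 6 < 7 < 8 < 9. Listing each simplex with vertices in this order, K has dimension 2 with simplices:

  0-simplices (10): [0], [1], [2], [3], [4], [5], [6], [7], [8], [9]
  1-simplices (30): (30 of them)
  2-simplices (20): (20 of them)

so the chain groups are C_0 ≅ Z^10, C_1 ≅ Z^30, C_2 ≅ Z^20.

The boundary map ∂_1: C_1 → C_0 sends each edge [p,q] (with p < q) to q − p. For instance
  ∂[7,8] = [8] − [7].
The 10×30 boundary matrix has rank 9 and Smith normal form diag(1,1,1,1,1,1,1,1,1).

The boundary map ∂_2: C_2 → C_1 maps a triangle to the signed sum of its edges. For instance
  ∂[2,4,9] = [4,9] − [2,9] + [2,4],
  ∂[0,2,5] = [2,5] − [0,5] + [0,2].
The resulting 30×20 matrix has rank 20, and its Smith normal form has invariant factors (1,1,1,1,1,1,1,1,1,1,1,1,1,1,1,1,1,1,1,2).

Now H_k = ker ∂_k / im ∂_{k+1}, so:

  H_0: rank C_0 − rank ∂_1 = 10 − 9 = 1, and the invariant factors of ∂_1 are all 1, so H_0 ≅ Z.
  H_1: rank ker ∂_1 − rank ∂_2 = (30 − 9) − 20 = 1, and ∂_2 has invariant factor 2 > 1, so H_1 ≅ Z ⊕ Z/2Z.
  H_2: rank ker ∂_2 − rank ∂_3 = (20 − 20) − 0 = 0, and there is no ∂_3, so H_2 ≅ 0.

(K is a triangulation of the Klein bottle.)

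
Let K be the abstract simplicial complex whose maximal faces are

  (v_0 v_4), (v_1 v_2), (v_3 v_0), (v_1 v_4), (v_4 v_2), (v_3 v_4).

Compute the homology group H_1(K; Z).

H_1 ≅ Z^2.

Order the vertices as v_0 < v_1 < v_2 < v_3 < v_4. Listing each simplex with vertices in this order, K has dimension 1 with simplices:

  0-simplices (5): [v_0], [v_1], [v_2], [v_3], [v_4]
  1-simplices (6): [v_0,v_3], [v_0,v_4], [v_1,v_2], [v_1,v_4], [v_2,v_4], [v_3,v_4]

giving chain groups C_0 ≅ Z^5, C_1 ≅ Z^6.

∂_1: C_1 → C_0 is given by ∂[p,q] = [q] − [p]. For instance
  ∂[v_0,v_4] = [v_4] − [v_0].
As a 5×6 matrix over Z this has rank 4, with invariant factors (1,1,1,1).

Computing H_k = (kernel of ∂_k) / (image of ∂_{k+1}):

  H_1: rank ker ∂_1 − rank ∂_2 = (6 − 4) − 0 = 2, and there is no ∂_2, so H_1 ≅ Z^2.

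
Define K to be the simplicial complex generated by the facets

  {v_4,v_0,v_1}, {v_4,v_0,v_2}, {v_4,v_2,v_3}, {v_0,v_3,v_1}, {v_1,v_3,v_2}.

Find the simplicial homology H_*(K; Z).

H_0 ≅ Z,  H_1 ≅ Z,  H_2 = 0.

K has 5 vertices, 10 edges, 5 triangles.
rank ∂_0 = 0, rank ∂_1 = 4 ⇒ b_0 = 5 − 0 − 4 = 1; all invariant factors of ∂_1 are 1 so no torsion. So H_0 ≅ Z.
rank ∂_1 = 4, rank ∂_2 = 5 ⇒ b_1 = 10 − 4 − 5 = 1; all invariant factors of ∂_2 are 1 so no torsion. So H_1 ≅ Z.
rank ∂_2 = 5, rank ∂_3 = 0 ⇒ b_2 = 5 − 5 − 0 = 0. So H_2 ≅ 0.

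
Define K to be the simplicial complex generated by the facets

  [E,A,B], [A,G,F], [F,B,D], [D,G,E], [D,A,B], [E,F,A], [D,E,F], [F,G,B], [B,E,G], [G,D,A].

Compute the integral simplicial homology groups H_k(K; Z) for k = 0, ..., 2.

H_0 ≅ Z,  H_1 ≅ Z/2,  H_2 = 0.

Order the vertices as A < B < D < E < F < G. Listing each simplex with vertices in this order, K has dimension 2 with simplices:

  0-simplices (6): A, B, D, E, F, G
  1-simplices (15): AB, AD, AE, AF, AG, BD, BE, BF, BG, DE, DF, DG, EF, EG, FG
  2-simplices (10): ABD, ABE, ADG, AEF, AFG, BDF, BEG, BFG, DEF, DEG

Hence C_0 ≅ Z^6, C_1 ≅ Z^15, C_2 ≅ Z^10.

Boundary ∂_1: C_1 → C_0 is given by ∂[p,q] = [q] − [p]. For instance
  ∂BE = E − B.
The resulting 6×15 matrix has rank 5, and its Smith normal form has invariant factors (1,1,1,1,1).

The boundary map ∂_2: C_2 → C_1 maps a triangle to the signed sum of its edges. For instance
  ∂AEF = EF − AF + AE,
  ∂BDF = DF − BF + BD.
The resulting 15×10 matrix has rank 10, and its Smith normal form has invariant factors (1,1,1,1,1,1,1,1,1,2).

From H_k ≅ ker(∂_k) / im(∂_{k+1}) we obtain:

  H_0: rank C_0 − rank ∂_1 = 6 − 5 = 1, and the invariant factors of ∂_1 are all 1, so H_0 = Z.
  H_1: rank ker ∂_1 − rank ∂_2 = (15 − 5) − 10 = 0, and ∂_2 has invariant factor 2 > 1, so H_1 = Z/2.
  H_2: rank ker ∂_2 − rank ∂_3 = (10 − 10) − 0 = 0, and there is no ∂_3, so H_2 = 0.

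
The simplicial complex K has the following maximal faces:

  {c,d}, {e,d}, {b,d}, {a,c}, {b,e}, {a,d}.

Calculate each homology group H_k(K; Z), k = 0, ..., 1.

H_0 = Z,  H_1 = Z^2.

Take the total order a < b < c < d < e on the vertex set. Then K (dimension 1) consists of the simplices:

  0-simplices (5): a, b, c, d, e
  1-simplices (6): ac, ad, bd, be, cd, de

so the chain groups are C_0 ≅ Z^5, C_1 ≅ Z^6.

∂_1: C_1 → C_0 is given by ∂[p,q] = [q] − [p].
The 5×6 boundary matrix has rank 4 and Smith normal form diag(1,1,1,1).

Now H_k = ker ∂_k / im ∂_{k+1}, so:

  H_0: rank C_0 − rank ∂_1 = 5 − 4 = 1, and the invariant factors of ∂_1 are all 1, so H_0 ≅ Z.
  H_1: rank ker ∂_1 − rank ∂_2 = (6 − 4) − 0 = 2, and there is no ∂_2, so H_1 ≅ Z^2.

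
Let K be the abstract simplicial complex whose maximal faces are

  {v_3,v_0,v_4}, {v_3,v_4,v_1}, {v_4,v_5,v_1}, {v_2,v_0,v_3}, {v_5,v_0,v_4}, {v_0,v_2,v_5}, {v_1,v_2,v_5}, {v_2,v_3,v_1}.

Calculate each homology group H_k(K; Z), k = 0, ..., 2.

K has 6 vertices, 12 edges, 8 triangles.
rank ∂_0 = 0, rank ∂_1 = 5 ⇒ b_0 = 6 − 0 − 5 = 1; all invariant factors of ∂_1 are 1 so no torsion. So H_0 ≅ Z.
rank ∂_1 = 5, rank ∂_2 = 7 ⇒ b_1 = 12 − 5 − 7 = 0; all invariant factors of ∂_2 are 1 so no torsion. So H_1 ≅ 0.
rank ∂_2 = 7, rank ∂_3 = 0 ⇒ b_2 = 8 − 7 − 0 = 1. So H_2 ≅ Z.

H_0 = Z,  H_1 = 0,  H_2 = Z.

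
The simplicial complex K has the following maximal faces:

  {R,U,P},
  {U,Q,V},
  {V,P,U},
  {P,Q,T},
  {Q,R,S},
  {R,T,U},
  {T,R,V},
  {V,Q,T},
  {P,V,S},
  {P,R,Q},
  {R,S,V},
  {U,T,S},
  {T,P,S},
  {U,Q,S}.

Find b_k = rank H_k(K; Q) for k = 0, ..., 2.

We work with the vertex ordering P < Q < R < S < T < U < V. The simplices of K, each written with vertices in increasing order, are:

  0-simplices (7): P, Q, R, S, T, U, V
  1-simplices (21): PQ, PR, PS, PT, PU, PV, QR, QS, QT, QU, QV, RS, RT, RU, RV, ST, SU, SV, TU, TV, UV
  2-simplices (14): PQR, PQT, PRU, PST, PSV, PUV, QRS, QSU, QTV, QUV, RSV, RTU, RTV, STU

Hence C_0 ≅ Z^7, C_1 ≅ Z^21, C_2 ≅ Z^14.

The boundary map ∂_1: C_1 → C_0 is given by ∂[p,q] = [q] − [p].
The 7×21 boundary matrix has rank 6 and Smith normal form diag(1,1,1,1,1,1).

Boundary ∂_2: C_2 → C_1 maps a triangle to the signed sum of its edges. For instance
  ∂QSU = SU − QU + QS,
  ∂QRS = RS − QS + QR.
As a 21×14 matrix over Z this has rank 13, with invariant factors (1,1,1,1,1,1,1,1,1,1,1,1,1).

Reading off H_k = ker ∂_k / im ∂_{k+1}:

  H_0: rank C_0 − rank ∂_1 = 7 − 6 = 1, and the invariant factors of ∂_1 are all 1, so H_0 = Z.
  H_1: rank ker ∂_1 − rank ∂_2 = (21 − 6) − 13 = 2, and the invariant factors of ∂_2 are all 1, so H_1 = Z^2.
  H_2: rank ker ∂_2 − rank ∂_3 = (14 − 13) − 0 = 1, and there is no ∂_3, so H_2 = Z.

As a check, the Euler characteristic is 7 − 21 + 14 = 0, which agrees with 1 − 2 + 1 = 0.
(K is a triangulation of the torus T^2.)

Hence the Betti numbers are b_0 = 1, b_1 = 2, b_2 = 1.

b_0 = 1, b_1 = 2, b_2 = 1.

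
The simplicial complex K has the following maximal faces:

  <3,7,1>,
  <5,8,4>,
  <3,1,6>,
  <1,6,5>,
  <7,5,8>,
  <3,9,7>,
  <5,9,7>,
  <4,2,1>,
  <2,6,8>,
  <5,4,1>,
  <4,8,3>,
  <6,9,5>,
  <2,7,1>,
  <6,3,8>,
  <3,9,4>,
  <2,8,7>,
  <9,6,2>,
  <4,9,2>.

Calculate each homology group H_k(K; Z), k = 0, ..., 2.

H_0 = Z,  H_1 = Z^2,  H_2 = Z.

We work with the vertex ordering 1 < 2 < 3 < 4 < 5 < 6 < 7 < 8 < 9. The simplices of K, each written with vertices in increasing order, are:

  0-simplices (9): [1], [2], [3], [4], [5], [6], [7], [8], [9]
  1-simplices (27): (27 of them)
  2-simplices (18): [1,2,4], [1,2,7], [1,3,6], [1,3,7], [1,4,5], [1,5,6], [2,4,9], [2,6,8], [2,6,9], [2,7,8], [3,4,8], [3,4,9], [3,6,8], [3,7,9], [4,5,8], [5,6,9], [5,7,8], [5,7,9]

Hence C_0 ≅ Z^9, C_1 ≅ Z^27, C_2 ≅ Z^18.

Boundary ∂_1: C_1 → C_0 is given by ∂[p,q] = [q] − [p].
The resulting 9×27 matrix has rank 8, and its Smith normal form has invariant factors (1,1,1,1,1,1,1,1).

The boundary map ∂_2: C_2 → C_1 maps a triangle to the signed sum of its edges. For instance
  ∂[1,4,5] = [4,5] − [1,5] + [1,4],
  ∂[3,4,9] = [4,9] − [3,9] + [3,4].
The resulting 27×18 matrix has rank 17, and its Smith normal form has invariant factors (1,1,1,1,1,1,1,1,1,1,1,1,1,1,1,1,1).

Now H_k = ker ∂_k / im ∂_{k+1}, so:

  H_0: rank C_0 − rank ∂_1 = 9 − 8 = 1, and the invariant factors of ∂_1 are all 1, so H_0 = Z.
  H_1: rank ker ∂_1 − rank ∂_2 = (27 − 8) − 17 = 2, and the invariant factors of ∂_2 are all 1, so H_1 = Z^2.
  H_2: rank ker ∂_2 − rank ∂_3 = (18 − 17) − 0 = 1, and there is no ∂_3, so H_2 = Z.

As a check, the Euler characteristic is 9 − 27 + 18 = 0, which agrees with 1 − 2 + 1 = 0.
(K is a triangulation of the torus T^2.)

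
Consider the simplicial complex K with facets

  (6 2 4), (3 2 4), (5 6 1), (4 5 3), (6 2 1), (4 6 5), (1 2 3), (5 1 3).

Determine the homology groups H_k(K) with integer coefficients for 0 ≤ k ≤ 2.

H_0 ≅ Z,  H_1 = 0,  H_2 ≅ Z.

We work with the vertex ordering 1 < 2 < 3 < 4 < 5 < 6. The simplices of K, each written with vertices in increasing order, are:

  0-simplices (6): [1], [2], [3], [4], [5], [6]
  1-simplices (12): [1,2], [1,3], [1,5], [1,6], [2,3], [2,4], [2,6], [3,4], [3,5], [4,5], [4,6], [5,6]
  2-simplices (8): [1,2,3], [1,2,6], [1,3,5], [1,5,6], [2,3,4], [2,4,6], [3,4,5], [4,5,6]

Hence C_0 ≅ Z^6, C_1 ≅ Z^12, C_2 ≅ Z^8.

The boundary map ∂_1: C_1 → C_0 maps an edge to its endpoints' difference, ∂[p,q] = q − p. For instance
  ∂[2,6] = [6] − [2].
This gives a 6×12 integer matrix of rank 5; reducing to Smith normal form yields diagonal entries (1,1,1,1,1).

∂_2: C_2 → C_1 maps a triangle to the signed sum of its edges. For instance
  ∂[1,2,3] = [2,3] − [1,3] + [1,2],
  ∂[4,5,6] = [5,6] − [4,6] + [4,5].
The 12×8 boundary matrix has rank 7 and Smith normal form diag(1,1,1,1,1,1,1).

Reading off H_k = ker ∂_k / im ∂_{k+1}:

  H_0: rank C_0 − rank ∂_1 = 6 − 5 = 1, and the invariant factors of ∂_1 are all 1, so H_0 = Z.
  H_1: rank ker ∂_1 − rank ∂_2 = (12 − 5) − 7 = 0, and the invariant factors of ∂_2 are all 1, so H_1 = 0.
  H_2: rank ker ∂_2 − rank ∂_3 = (8 − 7) − 0 = 1, and there is no ∂_3, so H_2 = Z.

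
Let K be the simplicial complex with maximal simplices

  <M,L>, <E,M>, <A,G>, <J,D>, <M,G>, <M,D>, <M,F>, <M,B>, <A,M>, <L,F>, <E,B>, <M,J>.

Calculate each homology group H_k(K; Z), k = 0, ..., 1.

H_0 = Z,  H_1 = Z^4.

Order the vertices as A < B < D < E < F < G < J < L < M. Listing each simplex with vertices in this order, K has dimension 1 with simplices:

  0-simplices (9): A, B, D, E, F, G, J, L, M
  1-simplices (12): AG, AM, BE, BM, DJ, DM, EM, FL, FM, GM, JM, LM

so the chain groups are C_0 ≅ Z^9, C_1 ≅ Z^12.

∂_1: C_1 → C_0 maps an edge to its endpoints' difference, ∂[p,q] = q − p. For instance
  ∂FL = L − F.
This gives a 9×12 integer matrix of rank 8; reducing to Smith normal form yields diagonal entries (1,1,1,1,1,1,1,1).

Computing H_k = (kernel of ∂_k) / (image of ∂_{k+1}):

  H_0: rank C_0 − rank ∂_1 = 9 − 8 = 1, and the invariant factors of ∂_1 are all 1, so H_0 = Z.
  H_1: rank ker ∂_1 − rank ∂_2 = (12 − 8) − 0 = 4, and there is no ∂_2, so H_1 = Z^4.

(K is a triangulation of a wedge of 4 circles.)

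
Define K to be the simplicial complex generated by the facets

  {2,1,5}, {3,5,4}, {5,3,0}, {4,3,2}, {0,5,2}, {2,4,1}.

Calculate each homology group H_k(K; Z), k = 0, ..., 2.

We work with the vertex ordering 0 < 1 < 2 < 3 < 4 < 5. The simplices of K, each written with vertices in increasing order, are:

  0-simplices (6): [0], [1], [2], [3], [4], [5]
  1-simplices (12): [0,2], [0,3], [0,5], [1,2], [1,4], [1,5], [2,3], [2,4], [2,5], [3,4], [3,5], [4,5]
  2-simplices (6): [0,2,5], [0,3,5], [1,2,4], [1,2,5], [2,3,4], [3,4,5]

so the chain groups are C_0 ≅ Z^6, C_1 ≅ Z^12, C_2 ≅ Z^6.

∂_1: C_1 → C_0 maps an edge to its endpoints' difference, ∂[p,q] = q − p. For instance
  ∂[2,5] = [5] − [2].
The resulting 6×12 matrix has rank 5, and its Smith normal form has invariant factors (1,1,1,1,1).

∂_2: C_2 → C_1 acts by ∂[p,q,r] = [q,r] − [p,r] + [p,q]. For instance
  ∂[0,3,5] = [3,5] − [0,5] + [0,3],
  ∂[3,4,5] = [4,5] − [3,5] + [3,4].
As a 12×6 matrix over Z this has rank 6, with invariant factors (1,1,1,1,1,1).

Now H_k = ker ∂_k / im ∂_{k+1}, so:

  H_0: rank C_0 − rank ∂_1 = 6 − 5 = 1, and the invariant factors of ∂_1 are all 1, so H_0 = Z.
  H_1: rank ker ∂_1 − rank ∂_2 = (12 − 5) − 6 = 1, and the invariant factors of ∂_2 are all 1, so H_1 = Z.
  H_2: rank ker ∂_2 − rank ∂_3 = (6 − 6) − 0 = 0, and there is no ∂_3, so H_2 = 0.

(K is a triangulation of the cylinder S^1 x I.)

H_0 = Z,  H_1 = Z,  H_2 = 0.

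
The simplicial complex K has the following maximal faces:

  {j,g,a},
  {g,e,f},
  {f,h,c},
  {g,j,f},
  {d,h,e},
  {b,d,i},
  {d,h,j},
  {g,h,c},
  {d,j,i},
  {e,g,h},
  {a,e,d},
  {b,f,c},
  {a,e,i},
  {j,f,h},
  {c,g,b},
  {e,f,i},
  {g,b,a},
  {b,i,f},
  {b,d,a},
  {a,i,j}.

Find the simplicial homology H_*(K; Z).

H_0 ≅ Z,  H_1 ≅ Z ⊕ Z/2,  H_2 = 0.

Take the total order a < b < c < d < e < f < g < h < i < j on the vertex set. Then K (dimension 2) consists of the simplices:

  0-simplices (10): a, b, c, d, e, f, g, h, i, j
  1-simplices (30): ab, ad, ae, ag, ai, aj, bc, bd, bf, bg, bi, cf, cg, ch, de, dh, di, dj, ef, eg, eh, ei, fg, fh, fi, fj, gh, gj, hj, ij
  2-simplices (20): abd, abg, ade, aei, agj, aij, bcf, bcg, bdi, bfi, cfh, cgh, deh, dhj, dij, efg, efi, egh, fgj, fhj

giving chain groups C_0 ≅ Z^10, C_1 ≅ Z^30, C_2 ≅ Z^20.

Boundary ∂_1: C_1 → C_0 is given by ∂[p,q] = [q] − [p].
The resulting 10×30 matrix has rank 9, and its Smith normal form has invariant factors (1,1,1,1,1,1,1,1,1).

The boundary map ∂_2: C_2 → C_1 sends each 2-simplex [p,q,r] to [q,r] − [p,r] + [p,q]. For instance
  ∂bfi = fi − bi + bf,
  ∂dij = ij − dj + di.
This gives a 30×20 integer matrix of rank 20; reducing to Smith normal form yields diagonal entries (1,1,1,1,1,1,1,1,1,1,1,1,1,1,1,1,1,1,1,2).

Reading off H_k = ker ∂_k / im ∂_{k+1}:

  H_0: rank C_0 − rank ∂_1 = 10 − 9 = 1, and the invariant factors of ∂_1 are all 1, so H_0 ≅ Z.
  H_1: rank ker ∂_1 − rank ∂_2 = (30 − 9) − 20 = 1, and ∂_2 has invariant factor 2 > 1, so H_1 ≅ Z ⊕ Z/2.
  H_2: rank ker ∂_2 − rank ∂_3 = (20 − 20) − 0 = 0, and there is no ∂_3, so H_2 ≅ 0.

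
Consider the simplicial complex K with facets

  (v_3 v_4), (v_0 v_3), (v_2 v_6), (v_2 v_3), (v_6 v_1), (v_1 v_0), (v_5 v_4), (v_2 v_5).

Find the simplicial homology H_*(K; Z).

H_0 ≅ Z,  H_1 ≅ Z^2.

Order the vertices as v_0 < v_1 < v_2 < v_3 < v_4 < v_5 < v_6. Listing each simplex with vertices in this order, K has dimension 1 with simplices:

  0-simplices (7): [v_0], [v_1], [v_2], [v_3], [v_4], [v_5], [v_6]
  1-simplices (8): [v_0,v_1], [v_0,v_3], [v_1,v_6], [v_2,v_3], [v_2,v_5], [v_2,v_6], [v_3,v_4], [v_4,v_5]

Hence C_0 ≅ Z^7, C_1 ≅ Z^8.

The boundary map ∂_1: C_1 → C_0 sends each edge [p,q] (with p < q) to q − p. For instance
  ∂[v_2,v_3] = [v_3] − [v_2].
This gives a 7×8 integer matrix of rank 6; reducing to Smith normal form yields diagonal entries (1,1,1,1,1,1).

Now H_k = ker ∂_k / im ∂_{k+1}, so:

  H_0: rank C_0 − rank ∂_1 = 7 − 6 = 1, and the invariant factors of ∂_1 are all 1, so H_0 ≅ Z.
  H_1: rank ker ∂_1 − rank ∂_2 = (8 − 6) − 0 = 2, and there is no ∂_2, so H_1 ≅ Z^2.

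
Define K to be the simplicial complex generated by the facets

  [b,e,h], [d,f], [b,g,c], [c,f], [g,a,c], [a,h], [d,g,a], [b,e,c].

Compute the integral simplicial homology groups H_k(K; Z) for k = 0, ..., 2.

H_0 = Z,  H_1 = Z^2,  H_2 = 0.

We work with the vertex ordering a < b < c < d < e < f < g < h. The simplices of K, each written with vertices in increasing order, are:

  0-simplices (8): a, b, c, d, e, f, g, h
  1-simplices (14): ac, ad, ag, ah, bc, be, bg, bh, ce, cf, cg, df, dg, eh
  2-simplices (5): acg, adg, bce, bcg, beh

giving chain groups C_0 ≅ Z^8, C_1 ≅ Z^14, C_2 ≅ Z^5.

∂_1: C_1 → C_0 sends each edge [p,q] (with p < q) to q − p. For instance
  ∂cg = g − c.
The resulting 8×14 matrix has rank 7, and its Smith normal form has invariant factors (1,1,1,1,1,1,1).

The boundary map ∂_2: C_2 → C_1 acts by ∂[p,q,r] = [q,r] − [p,r] + [p,q]. For instance
  ∂bce = ce − be + bc,
  ∂beh = eh − bh + be.
As a 14×5 matrix over Z this has rank 5, with invariant factors (1,1,1,1,1).

Computing H_k = (kernel of ∂_k) / (image of ∂_{k+1}):

  H_0: rank C_0 − rank ∂_1 = 8 − 7 = 1, and the invariant factors of ∂_1 are all 1, so H_0 = Z.
  H_1: rank ker ∂_1 − rank ∂_2 = (14 − 7) − 5 = 2, and the invariant factors of ∂_2 are all 1, so H_1 = Z^2.
  H_2: rank ker ∂_2 − rank ∂_3 = (5 − 5) − 0 = 0, and there is no ∂_3, so H_2 = 0.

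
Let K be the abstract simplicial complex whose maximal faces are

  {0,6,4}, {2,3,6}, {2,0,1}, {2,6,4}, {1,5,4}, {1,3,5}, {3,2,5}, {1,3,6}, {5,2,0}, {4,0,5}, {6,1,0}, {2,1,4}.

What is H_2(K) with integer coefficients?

Fix the vertex order 0 < 1 < 2 < 3 < 4 < 5 < 6 and write every simplex with vertices in increasing order. Then dim K = 2 and the simplices of K are:

  0-simplices (7): [0], [1], [2], [3], [4], [5], [6]
  1-simplices (18): [0,1], [0,2], [0,4], [0,5], [0,6], [1,2], [1,3], [1,4], [1,5], [1,6], [2,3], [2,4], [2,5], [2,6], [3,5], [3,6], [4,5], [4,6]
  2-simplices (12): [0,1,2], [0,1,6], [0,2,5], [0,4,5], [0,4,6], [1,2,4], [1,3,5], [1,3,6], [1,4,5], [2,3,5], [2,3,6], [2,4,6]

so the chain groups are C_0 ≅ Z^7, C_1 ≅ Z^18, C_2 ≅ Z^12.

Boundary ∂_1: C_1 → C_0 is given by ∂[p,q] = [q] − [p].
As a 7×18 matrix over Z this has rank 6, with invariant factors (1,1,1,1,1,1).

∂_2: C_2 → C_1 sends each 2-simplex [p,q,r] to [q,r] − [p,r] + [p,q]. For instance
  ∂[1,4,5] = [4,5] − [1,5] + [1,4],
  ∂[0,1,2] = [1,2] − [0,2] + [0,1].
The resulting 18×12 matrix has rank 12, and its Smith normal form has invariant factors (1,1,1,1,1,1,1,1,1,1,1,2).

Reading off H_k = ker ∂_k / im ∂_{k+1}:

  H_2: rank ker ∂_2 − rank ∂_3 = (12 − 12) − 0 = 0, and there is no ∂_3, so H_2 ≅ 0.

H_2 = 0.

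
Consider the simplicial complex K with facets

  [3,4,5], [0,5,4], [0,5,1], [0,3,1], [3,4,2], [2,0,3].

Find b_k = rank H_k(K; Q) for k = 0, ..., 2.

Fix the vertex order 0 < 1 < 2 < 3 < 4 < 5 and write every simplex with vertices in increasing order. Then dim K = 2 and the simplices of K are:

  0-simplices (6): [0], [1], [2], [3], [4], [5]
  1-simplices (12): [0,1], [0,2], [0,3], [0,4], [0,5], [1,3], [1,5], [2,3], [2,4], [3,4], [3,5], [4,5]
  2-simplices (6): [0,1,3], [0,1,5], [0,2,3], [0,4,5], [2,3,4], [3,4,5]

so the chain groups are C_0 ≅ Z^6, C_1 ≅ Z^12, C_2 ≅ Z^6.

Boundary ∂_1: C_1 → C_0 sends each edge [p,q] (with p < q) to q − p. For instance
  ∂[0,4] = [4] − [0].
This gives a 6×12 integer matrix of rank 5; reducing to Smith normal form yields diagonal entries (1,1,1,1,1).

The boundary map ∂_2: C_2 → C_1 sends each 2-simplex [p,q,r] to [q,r] − [p,r] + [p,q]. For instance
  ∂[0,1,5] = [1,5] − [0,5] + [0,1],
  ∂[2,3,4] = [3,4] − [2,4] + [2,3].
The 12×6 boundary matrix has rank 6 and Smith normal form diag(1,1,1,1,1,1).

From H_k ≅ ker(∂_k) / im(∂_{k+1}) we obtain:

  H_0: rank C_0 − rank ∂_1 = 6 − 5 = 1, and the invariant factors of ∂_1 are all 1, so H_0 ≅ Z.
  H_1: rank ker ∂_1 − rank ∂_2 = (12 − 5) − 6 = 1, and the invariant factors of ∂_2 are all 1, so H_1 ≅ Z.
  H_2: rank ker ∂_2 − rank ∂_3 = (6 − 6) − 0 = 0, and there is no ∂_3, so H_2 ≅ 0.

Hence the Betti numbers are b_0 = 1, b_1 = 1, b_2 = 0.

b_0 = 1, b_1 = 1, b_2 = 0.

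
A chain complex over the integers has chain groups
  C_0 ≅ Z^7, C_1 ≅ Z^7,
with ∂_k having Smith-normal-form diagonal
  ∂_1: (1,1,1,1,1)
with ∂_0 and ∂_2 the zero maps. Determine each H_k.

H_0: b_0 = 7 − 0 − 5 = 2; torsion from ∂_1 factors > 1: none. So H_0 ≅ Z^2.
H_1: b_1 = 7 − 5 − 0 = 2; torsion from ∂_2 factors > 1: none. So H_1 ≅ Z^2.

H_0 ≅ Z^2,  H_1 ≅ Z^2.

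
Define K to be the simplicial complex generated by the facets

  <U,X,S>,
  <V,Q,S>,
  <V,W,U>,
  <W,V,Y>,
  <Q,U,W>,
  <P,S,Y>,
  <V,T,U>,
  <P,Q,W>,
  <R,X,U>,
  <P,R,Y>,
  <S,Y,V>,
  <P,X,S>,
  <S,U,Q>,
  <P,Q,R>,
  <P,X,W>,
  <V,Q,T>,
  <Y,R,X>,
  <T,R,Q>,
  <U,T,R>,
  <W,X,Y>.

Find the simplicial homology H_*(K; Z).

Order the vertices as P < Q < R < S < T < U < V < W < X < Y. Listing each simplex with vertices in this order, K has dimension 2 with simplices:

  0-simplices (10): P, Q, R, S, T, U, V, W, X, Y
  1-simplices (30): PQ, PR, PS, PW, PX, PY, QR, QS, QT, QU, QV, QW, RT, RU, RX, RY, SU, SV, SX, SY, TU, TV, UV, UW, UX, VW, VY, WX, WY, XY
  2-simplices (20): PQR, PQW, PRY, PSX, PSY, PWX, QRT, QSU, QSV, QTV, QUW, RTU, RUX, RXY, SUX, SVY, TUV, UVW, VWY, WXY

Hence C_0 ≅ Z^10, C_1 ≅ Z^30, C_2 ≅ Z^20.

The boundary map ∂_1: C_1 → C_0 sends each edge [p,q] (with p < q) to q − p.
As a 10×30 matrix over Z this has rank 9, with invariant factors (1,1,1,1,1,1,1,1,1).

The boundary map ∂_2: C_2 → C_1 acts by ∂[p,q,r] = [q,r] − [p,r] + [p,q]. For instance
  ∂QTV = TV − QV + QT,
  ∂PWX = WX − PX + PW.
The resulting 30×20 matrix has rank 20, and its Smith normal form has invariant factors (1,1,1,1,1,1,1,1,1,1,1,1,1,1,1,1,1,1,1,2).

From H_k ≅ ker(∂_k) / im(∂_{k+1}) we obtain:

  H_0: rank C_0 − rank ∂_1 = 10 − 9 = 1, and the invariant factors of ∂_1 are all 1, so H_0 ≅ Z.
  H_1: rank ker ∂_1 − rank ∂_2 = (30 − 9) − 20 = 1, and ∂_2 has invariant factor 2 > 1, so H_1 ≅ Z ⊕ Z_2.
  H_2: rank ker ∂_2 − rank ∂_3 = (20 − 20) − 0 = 0, and there is no ∂_3, so H_2 ≅ 0.

As a check, the Euler characteristic is 10 − 30 + 20 = 0, which agrees with 1 − 1 + 0 = 0.

H_0 ≅ Z,  H_1 ≅ Z ⊕ Z_2,  H_2 = 0.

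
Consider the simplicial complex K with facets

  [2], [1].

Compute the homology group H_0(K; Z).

K has 2 vertices.
rank ∂_0 = 0, rank ∂_1 = 0 ⇒ b_0 = 2 − 0 − 0 = 2. So H_0 ≅ Z^2.

H_0 = Z^2.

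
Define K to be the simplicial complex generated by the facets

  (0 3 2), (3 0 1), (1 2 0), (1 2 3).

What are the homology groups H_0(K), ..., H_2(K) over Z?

H_0 ≅ Z,  H_1 = 0,  H_2 ≅ Z.

Take the total order 0 < 1 < 2 < 3 on the vertex set. Then K (dimension 2) consists of the simplices:

  0-simplices (4): [0], [1], [2], [3]
  1-simplices (6): [0,1], [0,2], [0,3], [1,2], [1,3], [2,3]
  2-simplices (4): [0,1,2], [0,1,3], [0,2,3], [1,2,3]

so the chain groups are C_0 ≅ Z^4, C_1 ≅ Z^6, C_2 ≅ Z^4.

∂_1: C_1 → C_0 is given by ∂[p,q] = [q] − [p]. For instance
  ∂[1,3] = [3] − [1].
As a 4×6 matrix over Z this has rank 3, with invariant factors (1,1,1).

The boundary map ∂_2: C_2 → C_1 sends each 2-simplex [p,q,r] to [q,r] − [p,r] + [p,q]. For instance
  ∂[0,1,2] = [1,2] − [0,2] + [0,1],
  ∂[0,2,3] = [2,3] − [0,3] + [0,2].
This gives a 6×4 integer matrix of rank 3; reducing to Smith normal form yields diagonal entries (1,1,1).

From H_k ≅ ker(∂_k) / im(∂_{k+1}) we obtain:

  H_0: rank C_0 − rank ∂_1 = 4 − 3 = 1, and the invariant factors of ∂_1 are all 1, so H_0 ≅ Z.
  H_1: rank ker ∂_1 − rank ∂_2 = (6 − 3) − 3 = 0, and the invariant factors of ∂_2 are all 1, so H_1 ≅ 0.
  H_2: rank ker ∂_2 − rank ∂_3 = (4 − 3) − 0 = 1, and there is no ∂_3, so H_2 ≅ Z.

As a check, the Euler characteristic is 4 − 6 + 4 = 2, which agrees with 1 − 0 + 1 = 2.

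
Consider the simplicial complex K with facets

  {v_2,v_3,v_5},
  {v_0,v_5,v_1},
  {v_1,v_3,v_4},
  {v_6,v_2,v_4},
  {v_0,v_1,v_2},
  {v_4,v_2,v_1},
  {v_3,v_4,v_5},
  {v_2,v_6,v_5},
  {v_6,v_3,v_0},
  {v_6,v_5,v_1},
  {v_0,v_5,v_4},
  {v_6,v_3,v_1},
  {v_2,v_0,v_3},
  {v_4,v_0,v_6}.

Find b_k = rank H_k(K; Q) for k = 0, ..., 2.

Take the total order v_0 < v_1 < v_2 < v_3 < v_4 < v_5 < v_6 on the vertex set. Then K (dimension 2) consists of the simplices:

  0-simplices (7): [v_0], [v_1], [v_2], [v_3], [v_4], [v_5], [v_6]
  1-simplices (21): (21 of them)
  2-simplices (14): (14 of them)

giving chain groups C_0 ≅ Z^7, C_1 ≅ Z^21, C_2 ≅ Z^14.

∂_1: C_1 → C_0 maps an edge to its endpoints' difference, ∂[p,q] = q − p. For instance
  ∂[v_1,v_5] = [v_5] − [v_1].
The 7×21 boundary matrix has rank 6 and Smith normal form diag(1,1,1,1,1,1).

Boundary ∂_2: C_2 → C_1 sends each 2-simplex [p,q,r] to [q,r] − [p,r] + [p,q]. For instance
  ∂[v_2,v_3,v_5] = [v_3,v_5] − [v_2,v_5] + [v_2,v_3],
  ∂[v_1,v_2,v_4] = [v_2,v_4] − [v_1,v_4] + [v_1,v_2].
The 21×14 boundary matrix has rank 13 and Smith normal form diag(1,1,1,1,1,1,1,1,1,1,1,1,1).

Computing H_k = (kernel of ∂_k) / (image of ∂_{k+1}):

  H_0: rank C_0 − rank ∂_1 = 7 − 6 = 1, and the invariant factors of ∂_1 are all 1, so H_0 = Z.
  H_1: rank ker ∂_1 − rank ∂_2 = (21 − 6) − 13 = 2, and the invariant factors of ∂_2 are all 1, so H_1 = Z^2.
  H_2: rank ker ∂_2 − rank ∂_3 = (14 − 13) − 0 = 1, and there is no ∂_3, so H_2 = Z.

Hence the Betti numbers are b_0 = 1, b_1 = 2, b_2 = 1.

b_0 = 1, b_1 = 2, b_2 = 1.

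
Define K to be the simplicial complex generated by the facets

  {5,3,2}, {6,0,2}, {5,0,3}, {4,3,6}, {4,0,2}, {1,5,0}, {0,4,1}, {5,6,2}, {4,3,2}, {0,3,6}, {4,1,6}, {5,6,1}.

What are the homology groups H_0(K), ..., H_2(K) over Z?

H_0 ≅ Z,  H_1 ≅ Z/2,  H_2 = 0.

K has 7 vertices, 18 edges, 12 triangles.
rank ∂_0 = 0, rank ∂_1 = 6 ⇒ b_0 = 7 − 0 − 6 = 1; all invariant factors of ∂_1 are 1 so no torsion. So H_0 = Z.
rank ∂_1 = 6, rank ∂_2 = 12 ⇒ b_1 = 18 − 6 − 12 = 0; ∂_2 has invariant factor(s) [2] giving torsion. So H_1 = Z/2.
rank ∂_2 = 12, rank ∂_3 = 0 ⇒ b_2 = 12 − 12 − 0 = 0. So H_2 = 0.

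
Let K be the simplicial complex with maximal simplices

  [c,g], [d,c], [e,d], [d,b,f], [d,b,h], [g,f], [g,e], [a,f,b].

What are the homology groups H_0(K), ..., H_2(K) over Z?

Fix the vertex order a < b < c < d < e < f < g < h and write every simplex with vertices in increasing order. Then dim K = 2 and the simplices of K are:

  0-simplices (8): a, b, c, d, e, f, g, h
  1-simplices (12): ab, af, bd, bf, bh, cd, cg, de, df, dh, eg, fg
  2-simplices (3): abf, bdf, bdh

Hence C_0 ≅ Z^8, C_1 ≅ Z^12, C_2 ≅ Z^3.

Boundary ∂_1: C_1 → C_0 maps an edge to its endpoints' difference, ∂[p,q] = q − p.
This gives a 8×12 integer matrix of rank 7; reducing to Smith normal form yields diagonal entries (1,1,1,1,1,1,1).

∂_2: C_2 → C_1 maps a triangle to the signed sum of its edges. For instance
  ∂bdf = df − bf + bd,
  ∂abf = bf − af + ab.
The resulting 12×3 matrix has rank 3, and its Smith normal form has invariant factors (1,1,1).

From H_k ≅ ker(∂_k) / im(∂_{k+1}) we obtain:

  H_0: rank C_0 − rank ∂_1 = 8 − 7 = 1, and the invariant factors of ∂_1 are all 1, so H_0 ≅ Z.
  H_1: rank ker ∂_1 − rank ∂_2 = (12 − 7) − 3 = 2, and the invariant factors of ∂_2 are all 1, so H_1 ≅ Z^2.
  H_2: rank ker ∂_2 − rank ∂_3 = (3 − 3) − 0 = 0, and there is no ∂_3, so H_2 ≅ 0.

As a check, the Euler characteristic is 8 − 12 + 3 = -1, which agrees with 1 − 2 + 0 = -1.

H_0 = Z,  H_1 = Z^2,  H_2 = 0.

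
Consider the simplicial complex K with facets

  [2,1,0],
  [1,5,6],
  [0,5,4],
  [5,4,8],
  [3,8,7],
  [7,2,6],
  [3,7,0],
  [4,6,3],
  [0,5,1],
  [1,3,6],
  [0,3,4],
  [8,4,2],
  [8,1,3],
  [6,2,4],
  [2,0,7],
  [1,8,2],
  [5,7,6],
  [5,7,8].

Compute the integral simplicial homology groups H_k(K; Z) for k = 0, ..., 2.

H_0 = Z,  H_1 = Z^2,  H_2 = Z.

Fix the vertex order 0 < 1 < 2 < 3 < 4 < 5 < 6 < 7 < 8 and write every simplex with vertices in increasing order. Then dim K = 2 and the simplices of K are:

  0-simplices (9): [0], [1], [2], [3], [4], [5], [6], [7], [8]
  1-simplices (27): (27 of them)
  2-simplices (18): [0,1,2], [0,1,5], [0,2,7], [0,3,4], [0,3,7], [0,4,5], [1,2,8], [1,3,6], [1,3,8], [1,5,6], [2,4,6], [2,4,8], [2,6,7], [3,4,6], [3,7,8], [4,5,8], [5,6,7], [5,7,8]

so the chain groups are C_0 ≅ Z^9, C_1 ≅ Z^27, C_2 ≅ Z^18.

The boundary map ∂_1: C_1 → C_0 maps an edge to its endpoints' difference, ∂[p,q] = q − p. For instance
  ∂[7,8] = [8] − [7].
This gives a 9×27 integer matrix of rank 8; reducing to Smith normal form yields diagonal entries (1,1,1,1,1,1,1,1).

∂_2: C_2 → C_1 maps a triangle to the signed sum of its edges. For instance
  ∂[0,2,7] = [2,7] − [0,7] + [0,2],
  ∂[0,1,2] = [1,2] − [0,2] + [0,1].
The 27×18 boundary matrix has rank 17 and Smith normal form diag(1,1,1,1,1,1,1,1,1,1,1,1,1,1,1,1,1).

From H_k ≅ ker(∂_k) / im(∂_{k+1}) we obtain:

  H_0: rank C_0 − rank ∂_1 = 9 − 8 = 1, and the invariant factors of ∂_1 are all 1, so H_0 = Z.
  H_1: rank ker ∂_1 − rank ∂_2 = (27 − 8) − 17 = 2, and the invariant factors of ∂_2 are all 1, so H_1 = Z^2.
  H_2: rank ker ∂_2 − rank ∂_3 = (18 − 17) − 0 = 1, and there is no ∂_3, so H_2 = Z.

(K is a triangulation of the torus T^2.)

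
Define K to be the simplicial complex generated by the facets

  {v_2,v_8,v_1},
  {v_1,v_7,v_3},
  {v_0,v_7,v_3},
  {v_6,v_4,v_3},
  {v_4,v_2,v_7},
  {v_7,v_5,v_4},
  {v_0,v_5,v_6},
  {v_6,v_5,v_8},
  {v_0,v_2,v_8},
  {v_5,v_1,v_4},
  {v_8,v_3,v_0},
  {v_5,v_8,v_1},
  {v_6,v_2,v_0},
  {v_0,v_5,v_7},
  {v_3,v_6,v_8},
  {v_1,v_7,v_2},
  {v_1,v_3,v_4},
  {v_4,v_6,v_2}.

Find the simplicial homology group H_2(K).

Order the vertices as v_0 < v_1 < v_2 < v_3 < v_4 < v_5 < v_6 < v_7 < v_8. Listing each simplex with vertices in this order, K has dimension 2 with simplices:

  0-simplices (9): [v_0], [v_1], [v_2], [v_3], [v_4], [v_5], [v_6], [v_7], [v_8]
  1-simplices (27): (27 of them)
  2-simplices (18): (18 of them)

giving chain groups C_0 ≅ Z^9, C_1 ≅ Z^27, C_2 ≅ Z^18.

∂_1: C_1 → C_0 is given by ∂[p,q] = [q] − [p].
This gives a 9×27 integer matrix of rank 8; reducing to Smith normal form yields diagonal entries (1,1,1,1,1,1,1,1).

∂_2: C_2 → C_1 maps a triangle to the signed sum of its edges. For instance
  ∂[v_3,v_4,v_6] = [v_4,v_6] − [v_3,v_6] + [v_3,v_4],
  ∂[v_3,v_6,v_8] = [v_6,v_8] − [v_3,v_8] + [v_3,v_6].
This gives a 27×18 integer matrix of rank 18; reducing to Smith normal form yields diagonal entries (1,1,1,1,1,1,1,1,1,1,1,1,1,1,1,1,1,2).

Computing H_k = (kernel of ∂_k) / (image of ∂_{k+1}):

  H_2: rank ker ∂_2 − rank ∂_3 = (18 − 18) − 0 = 0, and there is no ∂_3, so H_2 ≅ 0.

H_2 ≅ 0.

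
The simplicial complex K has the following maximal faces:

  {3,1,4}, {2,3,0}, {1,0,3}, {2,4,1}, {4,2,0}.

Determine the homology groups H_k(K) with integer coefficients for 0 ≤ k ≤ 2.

Order the vertices as 0 < 1 < 2 < 3 < 4. Listing each simplex with vertices in this order, K has dimension 2 with simplices:

  0-simplices (5): [0], [1], [2], [3], [4]
  1-simplices (10): [0,1], [0,2], [0,3], [0,4], [1,2], [1,3], [1,4], [2,3], [2,4], [3,4]
  2-simplices (5): [0,1,3], [0,2,3], [0,2,4], [1,2,4], [1,3,4]

Hence C_0 ≅ Z^5, C_1 ≅ Z^10, C_2 ≅ Z^5.

Boundary ∂_1: C_1 → C_0 sends each edge [p,q] (with p < q) to q − p.
As a 5×10 matrix over Z this has rank 4, with invariant factors (1,1,1,1).

Boundary ∂_2: C_2 → C_1 maps a triangle to the signed sum of its edges. For instance
  ∂[1,3,4] = [3,4] − [1,4] + [1,3],
  ∂[0,1,3] = [1,3] − [0,3] + [0,1].
This gives a 10×5 integer matrix of rank 5; reducing to Smith normal form yields diagonal entries (1,1,1,1,1).

Reading off H_k = ker ∂_k / im ∂_{k+1}:

  H_0: rank C_0 − rank ∂_1 = 5 − 4 = 1, and the invariant factors of ∂_1 are all 1, so H_0 = Z.
  H_1: rank ker ∂_1 − rank ∂_2 = (10 − 4) − 5 = 1, and the invariant factors of ∂_2 are all 1, so H_1 = Z.
  H_2: rank ker ∂_2 − rank ∂_3 = (5 − 5) − 0 = 0, and there is no ∂_3, so H_2 = 0.

H_0 = Z,  H_1 = Z,  H_2 = 0.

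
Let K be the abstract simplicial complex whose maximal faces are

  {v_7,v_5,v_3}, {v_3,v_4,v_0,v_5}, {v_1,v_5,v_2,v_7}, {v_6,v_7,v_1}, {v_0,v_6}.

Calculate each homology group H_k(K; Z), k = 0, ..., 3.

Fix the vertex order v_0 < v_1 < v_2 < v_3 < v_4 < v_5 < v_6 < v_7 and write every simplex with vertices in increasing order. Then dim K = 3 and the simplices of K are:

  0-simplices (8): [v_0], [v_1], [v_2], [v_3], [v_4], [v_5], [v_6], [v_7]
  1-simplices (16): (16 of them)
  2-simplices (10): [v_0,v_3,v_4], [v_0,v_3,v_5], [v_0,v_4,v_5], [v_1,v_2,v_5], [v_1,v_2,v_7], [v_1,v_5,v_7], [v_1,v_6,v_7], [v_2,v_5,v_7], [v_3,v_4,v_5], [v_3,v_5,v_7]
  3-simplices (2): [v_0,v_3,v_4,v_5], [v_1,v_2,v_5,v_7]

giving chain groups C_0 ≅ Z^8, C_1 ≅ Z^16, C_2 ≅ Z^10, C_3 ≅ Z^2.

∂_1: C_1 → C_0 maps an edge to its endpoints' difference, ∂[p,q] = q − p. For instance
  ∂[v_1,v_2] = [v_2] − [v_1].
The 8×16 boundary matrix has rank 7 and Smith normal form diag(1,1,1,1,1,1,1).

Boundary ∂_2: C_2 → C_1 sends each 2-simplex [p,q,r] to [q,r] − [p,r] + [p,q]. For instance
  ∂[v_3,v_4,v_5] = [v_4,v_5] − [v_3,v_5] + [v_3,v_4],
  ∂[v_0,v_3,v_5] = [v_3,v_5] − [v_0,v_5] + [v_0,v_3].
The 16×10 boundary matrix has rank 8 and Smith normal form diag(1,1,1,1,1,1,1,1).

∂_3: C_3 → C_2 sends each 3-simplex σ to the alternating sum Σ_i (−1)^i (σ with its i-th vertex removed). For instance
  ∂[v_0,v_3,v_4,v_5] = [v_3,v_4,v_5] − [v_0,v_4,v_5] + [v_0,v_3,v_5] − [v_0,v_3,v_4],
  ∂[v_1,v_2,v_5,v_7] = [v_2,v_5,v_7] − [v_1,v_5,v_7] + [v_1,v_2,v_7] − [v_1,v_2,v_5].
This gives a 10×2 integer matrix of rank 2; reducing to Smith normal form yields diagonal entries (1,1).

From H_k ≅ ker(∂_k) / im(∂_{k+1}) we obtain:

  H_0: rank C_0 − rank ∂_1 = 8 − 7 = 1, and the invariant factors of ∂_1 are all 1, so H_0 ≅ Z.
  H_1: rank ker ∂_1 − rank ∂_2 = (16 − 7) − 8 = 1, and the invariant factors of ∂_2 are all 1, so H_1 ≅ Z.
  H_2: rank ker ∂_2 − rank ∂_3 = (10 − 8) − 2 = 0, and the invariant factors of ∂_3 are all 1, so H_2 ≅ 0.
  H_3: rank ker ∂_3 − rank ∂_4 = (2 − 2) − 0 = 0, and there is no ∂_4, so H_3 ≅ 0.

As a check, the Euler characteristic is 8 − 16 + 10 − 2 = 0, which agrees with 1 − 1 + 0 − 0 = 0.

H_0 ≅ Z,  H_1 ≅ Z,  H_2 = 0,  H_3 = 0.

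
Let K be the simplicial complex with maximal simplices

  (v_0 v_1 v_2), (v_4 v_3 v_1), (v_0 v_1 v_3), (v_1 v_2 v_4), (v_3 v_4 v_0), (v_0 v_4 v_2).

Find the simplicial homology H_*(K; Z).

Order the vertices as v_0 < v_1 < v_2 < v_3 < v_4. Listing each simplex with vertices in this order, K has dimension 2 with simplices:

  0-simplices (5): [v_0], [v_1], [v_2], [v_3], [v_4]
  1-simplices (9): [v_0,v_1], [v_0,v_2], [v_0,v_3], [v_0,v_4], [v_1,v_2], [v_1,v_3], [v_1,v_4], [v_2,v_4], [v_3,v_4]
  2-simplices (6): [v_0,v_1,v_2], [v_0,v_1,v_3], [v_0,v_2,v_4], [v_0,v_3,v_4], [v_1,v_2,v_4], [v_1,v_3,v_4]

giving chain groups C_0 ≅ Z^5, C_1 ≅ Z^9, C_2 ≅ Z^6.

The boundary map ∂_1: C_1 → C_0 sends each edge [p,q] (with p < q) to q − p.
As a 5×9 matrix over Z this has rank 4, with invariant factors (1,1,1,1).

∂_2: C_2 → C_1 sends each 2-simplex [p,q,r] to [q,r] − [p,r] + [p,q]. For instance
  ∂[v_0,v_1,v_2] = [v_1,v_2] − [v_0,v_2] + [v_0,v_1],
  ∂[v_1,v_2,v_4] = [v_2,v_4] − [v_1,v_4] + [v_1,v_2].
The 9×6 boundary matrix has rank 5 and Smith normal form diag(1,1,1,1,1).

Computing H_k = (kernel of ∂_k) / (image of ∂_{k+1}):

  H_0: rank C_0 − rank ∂_1 = 5 − 4 = 1, and the invariant factors of ∂_1 are all 1, so H_0 ≅ Z.
  H_1: rank ker ∂_1 − rank ∂_2 = (9 − 4) − 5 = 0, and the invariant factors of ∂_2 are all 1, so H_1 ≅ 0.
  H_2: rank ker ∂_2 − rank ∂_3 = (6 − 5) − 0 = 1, and there is no ∂_3, so H_2 ≅ Z.

As a check, the Euler characteristic is 5 − 9 + 6 = 2, which agrees with 1 − 0 + 1 = 2.

H_0 ≅ Z,  H_1 = 0,  H_2 ≅ Z.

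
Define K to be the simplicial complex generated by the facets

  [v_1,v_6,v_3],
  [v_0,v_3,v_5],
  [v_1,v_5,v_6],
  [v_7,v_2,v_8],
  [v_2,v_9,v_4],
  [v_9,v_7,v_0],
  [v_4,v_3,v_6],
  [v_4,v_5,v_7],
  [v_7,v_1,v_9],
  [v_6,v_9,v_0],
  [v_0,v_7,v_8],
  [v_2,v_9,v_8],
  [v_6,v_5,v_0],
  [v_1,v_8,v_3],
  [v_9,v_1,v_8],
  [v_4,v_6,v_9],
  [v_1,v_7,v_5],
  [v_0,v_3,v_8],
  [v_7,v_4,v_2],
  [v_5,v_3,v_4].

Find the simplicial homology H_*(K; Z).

We work with the vertex ordering v_0 < v_1 < v_2 < v_3 < v_4 < v_5 < v_6 < v_7 < v_8 < v_9. The simplices of K, each written with vertices in increasing order, are:

  0-simplices (10): [v_0], [v_1], [v_2], [v_3], [v_4], [v_5], [v_6], [v_7], [v_8], [v_9]
  1-simplices (30): (30 of them)
  2-simplices (20): (20 of them)

giving chain groups C_0 ≅ Z^10, C_1 ≅ Z^30, C_2 ≅ Z^20.

∂_1: C_1 → C_0 sends each edge [p,q] (with p < q) to q − p. For instance
  ∂[v_4,v_9] = [v_9] − [v_4].
As a 10×30 matrix over Z this has rank 9, with invariant factors (1,1,1,1,1,1,1,1,1).

∂_2: C_2 → C_1 maps a triangle to the signed sum of its edges. For instance
  ∂[v_0,v_7,v_8] = [v_7,v_8] − [v_0,v_8] + [v_0,v_7],
  ∂[v_1,v_5,v_6] = [v_5,v_6] − [v_1,v_6] + [v_1,v_5].
The 30×20 boundary matrix has rank 20 and Smith normal form diag(1,1,1,1,1,1,1,1,1,1,1,1,1,1,1,1,1,1,1,2).

Reading off H_k = ker ∂_k / im ∂_{k+1}:

  H_0: rank C_0 − rank ∂_1 = 10 − 9 = 1, and the invariant factors of ∂_1 are all 1, so H_0 = Z.
  H_1: rank ker ∂_1 − rank ∂_2 = (30 − 9) − 20 = 1, and ∂_2 has invariant factor 2 > 1, so H_1 = Z ⊕ Z/2Z.
  H_2: rank ker ∂_2 − rank ∂_3 = (20 − 20) − 0 = 0, and there is no ∂_3, so H_2 = 0.

As a check, the Euler characteristic is 10 − 30 + 20 = 0, which agrees with 1 − 1 + 0 = 0.
(K is a triangulation of the Klein bottle.)

H_0 = Z,  H_1 = Z ⊕ Z/2Z,  H_2 = 0.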